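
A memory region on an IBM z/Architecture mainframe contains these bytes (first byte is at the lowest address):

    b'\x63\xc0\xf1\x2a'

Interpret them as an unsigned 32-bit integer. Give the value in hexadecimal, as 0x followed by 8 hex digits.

In big-endian order the high byte comes first in memory.
The bytes are already most-significant first: 0x63C0F12A.

0x63C0F12A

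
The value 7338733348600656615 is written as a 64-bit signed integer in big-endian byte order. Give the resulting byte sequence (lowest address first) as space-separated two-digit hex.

7338733348600656615 in hexadecimal, padded to 64 bits, is 0x65D86B1928A7B2E7.
Split into bytes (most-significant first): 65 D8 6B 19 28 A7 B2 E7.
In big-endian order the high byte comes first in memory.
So the memory order matches the most-significant-first order: 65 D8 6B 19 28 A7 B2 E7.

65 D8 6B 19 28 A7 B2 E7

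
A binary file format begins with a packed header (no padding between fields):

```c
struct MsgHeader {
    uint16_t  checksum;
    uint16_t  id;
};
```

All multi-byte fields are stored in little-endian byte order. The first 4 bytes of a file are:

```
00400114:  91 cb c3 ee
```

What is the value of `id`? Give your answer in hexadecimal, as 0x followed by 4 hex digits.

0xEEC3

`id` follows `checksum` (2 bytes), so it starts at byte offset 2 and occupies 2 bytes.
Bytes at offsets 2..3: C3 EE.
In little-endian order the low byte comes first in memory.
Reassemble most-significant byte first: EE C3 → 0xEEC3.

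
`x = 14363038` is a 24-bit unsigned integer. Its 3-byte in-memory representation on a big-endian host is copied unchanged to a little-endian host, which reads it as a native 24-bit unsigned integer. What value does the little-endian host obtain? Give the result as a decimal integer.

10365403

14363038 in 24-bit hexadecimal is 0xDB299E.
Stored big-endian, the bytes at ascending addresses are DB 29 9E.
Read back as little-endian, the first byte is least significant, giving 0x9E29DB.
0x9E29DB = 10365403.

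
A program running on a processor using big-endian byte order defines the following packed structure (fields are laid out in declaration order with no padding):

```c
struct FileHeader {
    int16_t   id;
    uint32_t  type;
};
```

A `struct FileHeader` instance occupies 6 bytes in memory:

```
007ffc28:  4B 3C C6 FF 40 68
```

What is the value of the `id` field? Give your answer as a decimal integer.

19260

`id` is the first field, at byte offset 0, occupying 2 bytes.
Bytes at offsets 0..1: 4B 3C.
Big-endian: lowest address holds the most-significant byte.
The bytes are already most-significant first: 0x4B3C.
0x4B3C = 19260.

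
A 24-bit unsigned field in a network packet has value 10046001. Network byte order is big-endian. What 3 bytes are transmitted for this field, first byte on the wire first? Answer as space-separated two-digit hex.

99 4A 31

10046001 in hexadecimal, padded to 24 bits, is 0x994A31.
Split into bytes (most-significant first): 99 4A 31.
Big-endian: lowest address holds the most-significant byte.
So the memory order matches the most-significant-first order: 99 4A 31.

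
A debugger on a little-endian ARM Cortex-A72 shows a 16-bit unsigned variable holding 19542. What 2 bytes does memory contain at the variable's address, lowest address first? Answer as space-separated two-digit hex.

19542 in hexadecimal, padded to 16 bits, is 0x4C56.
Split into bytes (most-significant first): 4C 56.
Little-endian stores the least-significant byte at the lowest address.
So at ascending addresses the bytes are 56 4C.

56 4C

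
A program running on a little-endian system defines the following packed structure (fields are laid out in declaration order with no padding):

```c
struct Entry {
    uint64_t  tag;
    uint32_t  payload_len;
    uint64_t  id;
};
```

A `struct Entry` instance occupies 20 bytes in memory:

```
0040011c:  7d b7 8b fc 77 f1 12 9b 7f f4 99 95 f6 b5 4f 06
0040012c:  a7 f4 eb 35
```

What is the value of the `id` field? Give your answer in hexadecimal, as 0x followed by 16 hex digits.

`id` follows `tag` (8 B), `payload_len` (4 B), so it starts at offset 8 + 4 = 12 and occupies 8 bytes.
Bytes at offsets 12..19: F6 B5 4F 06 A7 F4 EB 35.
Little-endian: lowest address holds the least-significant byte.
Reassemble most-significant byte first: 35 EB F4 A7 06 4F B5 F6 → 0x35EBF4A7064FB5F6.

0x35EBF4A7064FB5F6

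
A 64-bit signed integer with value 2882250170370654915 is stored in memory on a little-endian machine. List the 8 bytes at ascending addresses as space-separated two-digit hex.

C3 82 C0 56 42 CF FF 27

2882250170370654915 in hexadecimal, padded to 64 bits, is 0x27FFCF4256C082C3.
Split into bytes (most-significant first): 27 FF CF 42 56 C0 82 C3.
Little-endian: lowest address holds the least-significant byte.
So at ascending addresses the bytes are C3 82 C0 56 42 CF FF 27.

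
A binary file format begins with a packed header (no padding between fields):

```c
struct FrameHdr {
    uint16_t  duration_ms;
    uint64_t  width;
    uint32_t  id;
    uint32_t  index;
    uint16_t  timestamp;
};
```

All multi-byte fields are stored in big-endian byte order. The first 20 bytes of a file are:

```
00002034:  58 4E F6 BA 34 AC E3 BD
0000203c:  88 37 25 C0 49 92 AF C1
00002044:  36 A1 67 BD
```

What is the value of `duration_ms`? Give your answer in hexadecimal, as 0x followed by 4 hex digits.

0x584E

`duration_ms` is the first field, at byte offset 0, occupying 2 bytes.
Bytes at offsets 0..1: 58 4E.
Big-endian: lowest address holds the most-significant byte.
The bytes are already most-significant first: 0x584E.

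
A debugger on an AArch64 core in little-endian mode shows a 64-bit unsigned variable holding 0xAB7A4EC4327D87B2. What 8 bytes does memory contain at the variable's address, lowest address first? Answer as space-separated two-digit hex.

B2 87 7D 32 C4 4E 7A AB

Split into bytes (most-significant first): AB 7A 4E C4 32 7D 87 B2.
In little-endian order the low byte comes first in memory.
So at ascending addresses the bytes are B2 87 7D 32 C4 4E 7A AB.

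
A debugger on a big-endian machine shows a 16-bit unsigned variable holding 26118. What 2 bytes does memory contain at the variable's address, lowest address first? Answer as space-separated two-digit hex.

26118 in hexadecimal, padded to 16 bits, is 0x6606.
Split into bytes (most-significant first): 66 06.
Big-endian: lowest address holds the most-significant byte.
So the memory order matches the most-significant-first order: 66 06.

66 06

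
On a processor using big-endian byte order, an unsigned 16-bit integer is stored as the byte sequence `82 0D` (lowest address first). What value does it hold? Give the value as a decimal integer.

In big-endian order the high byte comes first in memory.
The bytes are already most-significant first: 0x820D.
0x820D = 33293.

33293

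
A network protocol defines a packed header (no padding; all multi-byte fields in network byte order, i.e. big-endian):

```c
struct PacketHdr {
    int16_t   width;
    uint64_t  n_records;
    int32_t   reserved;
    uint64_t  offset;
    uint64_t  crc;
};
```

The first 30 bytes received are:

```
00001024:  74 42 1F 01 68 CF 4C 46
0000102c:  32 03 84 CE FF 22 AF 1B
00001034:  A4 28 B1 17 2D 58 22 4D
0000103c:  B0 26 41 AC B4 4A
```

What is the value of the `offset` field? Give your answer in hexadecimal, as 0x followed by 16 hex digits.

`offset` follows `width` (2 B), `n_records` (8 B), `reserved` (4 B), so it starts at offset 2 + 8 + 4 = 14 and occupies 8 bytes.
Bytes at offsets 14..21: AF 1B A4 28 B1 17 2D 58.
In big-endian order the high byte comes first in memory.
The bytes are already most-significant first: 0xAF1BA428B1172D58.

0xAF1BA428B1172D58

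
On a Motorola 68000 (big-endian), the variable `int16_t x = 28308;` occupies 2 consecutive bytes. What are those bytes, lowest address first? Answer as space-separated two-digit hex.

28308 in hexadecimal, padded to 16 bits, is 0x6E94.
Split into bytes (most-significant first): 6E 94.
In big-endian order the high byte comes first in memory.
So the memory order matches the most-significant-first order: 6E 94.

6E 94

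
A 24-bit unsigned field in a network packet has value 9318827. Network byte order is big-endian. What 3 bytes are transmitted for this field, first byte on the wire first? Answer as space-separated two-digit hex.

8E 31 AB

9318827 in hexadecimal, padded to 24 bits, is 0x8E31AB.
Split into bytes (most-significant first): 8E 31 AB.
In big-endian order the high byte comes first in memory.
So the memory order matches the most-significant-first order: 8E 31 AB.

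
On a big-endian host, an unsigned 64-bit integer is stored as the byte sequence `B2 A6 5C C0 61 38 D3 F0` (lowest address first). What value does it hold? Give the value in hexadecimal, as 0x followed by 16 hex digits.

0xB2A65CC06138D3F0

Big-endian stores the most-significant byte at the lowest address.
The bytes are already most-significant first: 0xB2A65CC06138D3F0.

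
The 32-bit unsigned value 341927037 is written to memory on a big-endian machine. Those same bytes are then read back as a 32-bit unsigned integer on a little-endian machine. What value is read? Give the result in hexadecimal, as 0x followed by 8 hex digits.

341927037 in 32-bit hexadecimal is 0x1461647D.
Stored big-endian, the bytes at ascending addresses are 14 61 64 7D.
Read back as little-endian, the first byte is least significant, giving 0x7D646114.

0x7D646114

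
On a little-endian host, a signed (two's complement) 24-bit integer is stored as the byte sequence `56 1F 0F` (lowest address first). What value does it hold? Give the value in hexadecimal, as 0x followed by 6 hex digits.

Little-endian: lowest address holds the least-significant byte.
Reassemble most-significant byte first: 0F 1F 56 → 0x0F1F56.

0x0F1F56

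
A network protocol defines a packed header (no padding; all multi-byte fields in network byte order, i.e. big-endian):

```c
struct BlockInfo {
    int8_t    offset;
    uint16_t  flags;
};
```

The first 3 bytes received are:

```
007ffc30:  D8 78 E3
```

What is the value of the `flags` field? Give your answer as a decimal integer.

`flags` follows `offset` (1 byte), so it starts at byte offset 1 and occupies 2 bytes.
Bytes at offsets 1..2: 78 E3.
In big-endian order the high byte comes first in memory.
The bytes are already most-significant first: 0x78E3.
0x78E3 = 30947.

30947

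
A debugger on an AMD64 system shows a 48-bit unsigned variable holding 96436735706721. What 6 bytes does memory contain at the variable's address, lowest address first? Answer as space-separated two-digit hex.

61 06 60 6D B5 57

96436735706721 in hexadecimal, padded to 48 bits, is 0x57B56D600661.
Split into bytes (most-significant first): 57 B5 6D 60 06 61.
Little-endian stores the least-significant byte at the lowest address.
So at ascending addresses the bytes are 61 06 60 6D B5 57.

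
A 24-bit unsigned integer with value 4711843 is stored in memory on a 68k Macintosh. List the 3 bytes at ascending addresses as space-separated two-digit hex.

47 E5 A3

4711843 in hexadecimal, padded to 24 bits, is 0x47E5A3.
Split into bytes (most-significant first): 47 E5 A3.
In big-endian order the high byte comes first in memory.
So the memory order matches the most-significant-first order: 47 E5 A3.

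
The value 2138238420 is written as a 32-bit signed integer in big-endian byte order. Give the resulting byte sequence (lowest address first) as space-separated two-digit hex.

7F 72 ED D4

2138238420 in hexadecimal, padded to 32 bits, is 0x7F72EDD4.
Split into bytes (most-significant first): 7F 72 ED D4.
Big-endian: lowest address holds the most-significant byte.
So the memory order matches the most-significant-first order: 7F 72 ED D4.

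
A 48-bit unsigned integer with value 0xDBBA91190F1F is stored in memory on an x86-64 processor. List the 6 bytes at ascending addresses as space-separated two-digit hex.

1F 0F 19 91 BA DB

Split into bytes (most-significant first): DB BA 91 19 0F 1F.
Little-endian: lowest address holds the least-significant byte.
So at ascending addresses the bytes are 1F 0F 19 91 BA DB.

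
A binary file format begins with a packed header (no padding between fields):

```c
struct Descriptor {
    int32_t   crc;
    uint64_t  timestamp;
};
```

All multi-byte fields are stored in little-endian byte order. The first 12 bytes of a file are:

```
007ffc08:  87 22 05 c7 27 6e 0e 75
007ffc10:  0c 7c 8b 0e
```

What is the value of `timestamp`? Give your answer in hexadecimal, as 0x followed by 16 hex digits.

0x0E8B7C0C750E6E27

`timestamp` follows `crc` (4 bytes), so it starts at byte offset 4 and occupies 8 bytes.
Bytes at offsets 4..11: 27 6E 0E 75 0C 7C 8B 0E.
Little-endian stores the least-significant byte at the lowest address.
Reassemble most-significant byte first: 0E 8B 7C 0C 75 0E 6E 27 → 0x0E8B7C0C750E6E27.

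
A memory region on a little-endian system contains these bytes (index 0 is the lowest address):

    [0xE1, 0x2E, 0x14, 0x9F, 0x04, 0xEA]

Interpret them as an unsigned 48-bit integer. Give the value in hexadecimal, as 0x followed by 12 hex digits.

0xEA049F142EE1

Little-endian: lowest address holds the least-significant byte.
Reassemble most-significant byte first: EA 04 9F 14 2E E1 → 0xEA049F142EE1.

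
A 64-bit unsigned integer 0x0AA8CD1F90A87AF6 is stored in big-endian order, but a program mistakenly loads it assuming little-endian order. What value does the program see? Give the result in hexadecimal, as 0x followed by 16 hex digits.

Stored big-endian, the bytes at ascending addresses are 0A A8 CD 1F 90 A8 7A F6.
Read back as little-endian, the first byte is least significant, giving 0xF67AA8901FCDA80A.

0xF67AA8901FCDA80A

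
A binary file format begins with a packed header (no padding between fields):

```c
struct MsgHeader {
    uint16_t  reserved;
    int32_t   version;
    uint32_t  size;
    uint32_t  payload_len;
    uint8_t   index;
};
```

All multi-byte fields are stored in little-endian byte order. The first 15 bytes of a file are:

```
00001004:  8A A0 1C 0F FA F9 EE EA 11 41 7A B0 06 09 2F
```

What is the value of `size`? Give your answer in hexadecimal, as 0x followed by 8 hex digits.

0x4111EAEE

`size` follows `reserved` (2 B), `version` (4 B), so it starts at offset 2 + 4 = 6 and occupies 4 bytes.
Bytes at offsets 6..9: EE EA 11 41.
Little-endian: lowest address holds the least-significant byte.
Reassemble most-significant byte first: 41 11 EA EE → 0x4111EAEE.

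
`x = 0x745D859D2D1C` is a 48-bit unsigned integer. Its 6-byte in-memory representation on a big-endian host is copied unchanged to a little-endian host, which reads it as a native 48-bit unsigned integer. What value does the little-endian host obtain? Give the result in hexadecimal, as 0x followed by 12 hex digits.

0x1C2D9D855D74

Stored big-endian, the bytes at ascending addresses are 74 5D 85 9D 2D 1C.
Read back as little-endian, the first byte is least significant, giving 0x1C2D9D855D74.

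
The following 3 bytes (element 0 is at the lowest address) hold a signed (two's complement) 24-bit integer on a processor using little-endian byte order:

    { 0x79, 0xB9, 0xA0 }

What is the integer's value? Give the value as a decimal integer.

-6243975

In little-endian order the low byte comes first in memory.
Reassemble most-significant byte first: A0 B9 79 → 0xA0B979.
Top bit is set, so as a signed 24-bit value this is 0xA0B979 − 2^24 = -6243975.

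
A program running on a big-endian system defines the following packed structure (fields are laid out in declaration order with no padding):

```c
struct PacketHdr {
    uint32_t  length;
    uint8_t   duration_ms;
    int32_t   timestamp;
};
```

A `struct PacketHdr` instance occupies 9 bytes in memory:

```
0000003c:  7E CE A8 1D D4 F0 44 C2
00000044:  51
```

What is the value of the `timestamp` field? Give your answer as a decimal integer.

-263929263

`timestamp` follows `length` (4 B), `duration_ms` (1 B), so it starts at offset 4 + 1 = 5 and occupies 4 bytes.
Bytes at offsets 5..8: F0 44 C2 51.
Big-endian stores the most-significant byte at the lowest address.
The bytes are already most-significant first: 0xF044C251.
Top bit is set, so as a signed 32-bit value this is 0xF044C251 − 2^32 = -263929263.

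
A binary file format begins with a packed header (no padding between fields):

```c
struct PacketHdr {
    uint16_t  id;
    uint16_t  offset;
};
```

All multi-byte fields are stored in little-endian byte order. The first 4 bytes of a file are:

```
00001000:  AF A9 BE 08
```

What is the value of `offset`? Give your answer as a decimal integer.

2238

`offset` follows `id` (2 bytes), so it starts at byte offset 2 and occupies 2 bytes.
Bytes at offsets 2..3: BE 08.
Little-endian stores the least-significant byte at the lowest address.
Reassemble most-significant byte first: 08 BE → 0x08BE.
0x08BE = 2238.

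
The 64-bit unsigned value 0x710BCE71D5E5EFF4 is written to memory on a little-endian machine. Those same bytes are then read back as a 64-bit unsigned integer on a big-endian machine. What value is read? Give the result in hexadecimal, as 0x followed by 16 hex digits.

0xF4EFE5D571CE0B71

Stored little-endian, the bytes at ascending addresses are F4 EF E5 D5 71 CE 0B 71.
Read back as big-endian, the last byte is least significant, giving 0xF4EFE5D571CE0B71.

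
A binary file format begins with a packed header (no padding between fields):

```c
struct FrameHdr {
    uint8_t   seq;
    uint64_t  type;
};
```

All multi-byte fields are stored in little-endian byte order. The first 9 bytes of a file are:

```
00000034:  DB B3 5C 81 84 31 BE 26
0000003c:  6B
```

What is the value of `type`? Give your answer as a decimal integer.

7721067731059039411

`type` follows `seq` (1 byte), so it starts at byte offset 1 and occupies 8 bytes.
Bytes at offsets 1..8: B3 5C 81 84 31 BE 26 6B.
Little-endian: lowest address holds the least-significant byte.
Reassemble most-significant byte first: 6B 26 BE 31 84 81 5C B3 → 0x6B26BE3184815CB3.
0x6B26BE3184815CB3 = 7721067731059039411.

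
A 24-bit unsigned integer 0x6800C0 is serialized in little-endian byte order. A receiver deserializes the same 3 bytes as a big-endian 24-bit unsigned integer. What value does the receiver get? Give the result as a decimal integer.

12583016

Stored little-endian, the bytes at ascending addresses are C0 00 68.
Read back as big-endian, the last byte is least significant, giving 0xC00068.
0xC00068 = 12583016.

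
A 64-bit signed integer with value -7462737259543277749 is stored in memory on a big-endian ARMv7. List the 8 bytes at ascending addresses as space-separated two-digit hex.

Two's complement of -7462737259543277749 in 64 bits: 7462737259543277749 = 0x6790F7FF8F2630B5; invert → 0x986F080070D9CF4A; add 1 → 0x986F080070D9CF4B.
Split into bytes (most-significant first): 98 6F 08 00 70 D9 CF 4B.
Big-endian: lowest address holds the most-significant byte.
So the memory order matches the most-significant-first order: 98 6F 08 00 70 D9 CF 4B.

98 6F 08 00 70 D9 CF 4B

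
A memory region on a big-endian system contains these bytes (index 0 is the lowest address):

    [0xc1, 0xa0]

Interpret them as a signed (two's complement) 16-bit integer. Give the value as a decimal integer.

Big-endian stores the most-significant byte at the lowest address.
The bytes are already most-significant first: 0xC1A0.
Top bit is set, so as a signed 16-bit value this is 0xC1A0 − 2^16 = -15968.

-15968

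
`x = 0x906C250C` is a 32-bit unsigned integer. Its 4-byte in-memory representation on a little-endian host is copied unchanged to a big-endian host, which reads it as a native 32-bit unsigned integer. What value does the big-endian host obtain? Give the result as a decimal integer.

Stored little-endian, the bytes at ascending addresses are 0C 25 6C 90.
Read back as big-endian, the last byte is least significant, giving 0x0C256C90.
0x0C256C90 = 203779216.

203779216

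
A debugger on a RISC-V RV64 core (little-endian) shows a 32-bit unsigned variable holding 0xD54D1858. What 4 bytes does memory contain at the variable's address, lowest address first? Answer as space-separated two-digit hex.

Split into bytes (most-significant first): D5 4D 18 58.
Little-endian: lowest address holds the least-significant byte.
So at ascending addresses the bytes are 58 18 4D D5.

58 18 4D D5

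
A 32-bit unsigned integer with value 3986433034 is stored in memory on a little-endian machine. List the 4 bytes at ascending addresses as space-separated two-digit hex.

0A 24 9C ED

3986433034 in hexadecimal, padded to 32 bits, is 0xED9C240A.
Split into bytes (most-significant first): ED 9C 24 0A.
Little-endian: lowest address holds the least-significant byte.
So at ascending addresses the bytes are 0A 24 9C ED.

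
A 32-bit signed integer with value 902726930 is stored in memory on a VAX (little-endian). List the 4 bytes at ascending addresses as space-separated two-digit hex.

12 85 CE 35

902726930 in hexadecimal, padded to 32 bits, is 0x35CE8512.
Split into bytes (most-significant first): 35 CE 85 12.
Little-endian stores the least-significant byte at the lowest address.
So at ascending addresses the bytes are 12 85 CE 35.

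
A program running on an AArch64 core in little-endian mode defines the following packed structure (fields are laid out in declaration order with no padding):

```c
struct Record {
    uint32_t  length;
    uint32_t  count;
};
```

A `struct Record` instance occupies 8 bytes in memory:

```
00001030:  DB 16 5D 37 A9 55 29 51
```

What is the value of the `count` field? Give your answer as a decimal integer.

`count` follows `length` (4 bytes), so it starts at byte offset 4 and occupies 4 bytes.
Bytes at offsets 4..7: A9 55 29 51.
Little-endian: lowest address holds the least-significant byte.
Reassemble most-significant byte first: 51 29 55 A9 → 0x512955A9.
0x512955A9 = 1361663401.

1361663401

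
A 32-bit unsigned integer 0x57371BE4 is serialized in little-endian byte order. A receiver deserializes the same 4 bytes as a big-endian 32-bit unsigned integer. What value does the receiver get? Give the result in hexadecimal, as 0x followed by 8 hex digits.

0xE41B3757

Stored little-endian, the bytes at ascending addresses are E4 1B 37 57.
Read back as big-endian, the last byte is least significant, giving 0xE41B3757.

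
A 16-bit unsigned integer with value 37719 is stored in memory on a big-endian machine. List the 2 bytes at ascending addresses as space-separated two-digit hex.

37719 in hexadecimal, padded to 16 bits, is 0x9357.
Split into bytes (most-significant first): 93 57.
In big-endian order the high byte comes first in memory.
So the memory order matches the most-significant-first order: 93 57.

93 57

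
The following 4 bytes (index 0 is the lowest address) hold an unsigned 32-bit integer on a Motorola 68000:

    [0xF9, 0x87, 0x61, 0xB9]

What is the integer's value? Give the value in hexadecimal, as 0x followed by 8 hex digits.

In big-endian order the high byte comes first in memory.
The bytes are already most-significant first: 0xF98761B9.

0xF98761B9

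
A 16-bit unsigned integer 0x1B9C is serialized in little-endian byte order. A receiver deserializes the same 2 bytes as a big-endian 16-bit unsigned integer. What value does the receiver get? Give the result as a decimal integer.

39963

Stored little-endian, the bytes at ascending addresses are 9C 1B.
Read back as big-endian, the last byte is least significant, giving 0x9C1B.
0x9C1B = 39963.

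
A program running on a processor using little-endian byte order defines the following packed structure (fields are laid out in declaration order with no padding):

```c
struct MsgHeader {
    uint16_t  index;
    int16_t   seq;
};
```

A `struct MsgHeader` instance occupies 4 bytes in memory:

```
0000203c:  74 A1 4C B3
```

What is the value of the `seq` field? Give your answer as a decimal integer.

-19636

`seq` follows `index` (2 bytes), so it starts at byte offset 2 and occupies 2 bytes.
Bytes at offsets 2..3: 4C B3.
Little-endian: lowest address holds the least-significant byte.
Reassemble most-significant byte first: B3 4C → 0xB34C.
Top bit is set, so as a signed 16-bit value this is 0xB34C − 2^16 = -19636.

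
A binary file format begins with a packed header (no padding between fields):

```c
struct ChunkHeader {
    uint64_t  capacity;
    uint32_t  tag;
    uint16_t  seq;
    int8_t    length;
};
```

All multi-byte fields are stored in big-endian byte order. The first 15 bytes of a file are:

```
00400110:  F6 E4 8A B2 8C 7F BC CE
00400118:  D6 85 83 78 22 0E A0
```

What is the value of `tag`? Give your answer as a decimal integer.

`tag` follows `capacity` (8 bytes), so it starts at byte offset 8 and occupies 4 bytes.
Bytes at offsets 8..11: D6 85 83 78.
In big-endian order the high byte comes first in memory.
The bytes are already most-significant first: 0xD6858378.
0xD6858378 = 3599074168.

3599074168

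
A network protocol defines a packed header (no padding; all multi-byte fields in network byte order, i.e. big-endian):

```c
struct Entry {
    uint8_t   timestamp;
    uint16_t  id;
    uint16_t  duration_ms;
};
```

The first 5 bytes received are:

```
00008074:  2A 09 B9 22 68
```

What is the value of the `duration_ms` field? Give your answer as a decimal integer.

8808

`duration_ms` follows `timestamp` (1 B), `id` (2 B), so it starts at offset 1 + 2 = 3 and occupies 2 bytes.
Bytes at offsets 3..4: 22 68.
Big-endian: lowest address holds the most-significant byte.
The bytes are already most-significant first: 0x2268.
0x2268 = 8808.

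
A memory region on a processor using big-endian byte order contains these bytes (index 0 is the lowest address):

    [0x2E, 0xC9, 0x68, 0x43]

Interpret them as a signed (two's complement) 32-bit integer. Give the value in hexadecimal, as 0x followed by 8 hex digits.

In big-endian order the high byte comes first in memory.
The bytes are already most-significant first: 0x2EC96843.

0x2EC96843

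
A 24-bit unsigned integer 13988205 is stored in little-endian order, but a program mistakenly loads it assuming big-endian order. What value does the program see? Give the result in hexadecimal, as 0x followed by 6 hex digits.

0x6D71D5

13988205 in 24-bit hexadecimal is 0xD5716D.
Stored little-endian, the bytes at ascending addresses are 6D 71 D5.
Read back as big-endian, the last byte is least significant, giving 0x6D71D5.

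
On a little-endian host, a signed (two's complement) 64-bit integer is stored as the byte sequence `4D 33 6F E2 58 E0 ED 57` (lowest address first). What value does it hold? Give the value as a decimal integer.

In little-endian order the low byte comes first in memory.
Reassemble most-significant byte first: 57 ED E0 58 E2 6F 33 4D → 0x57EDE058E26F334D.
0x57EDE058E26F334D = 6335966923140838221.

6335966923140838221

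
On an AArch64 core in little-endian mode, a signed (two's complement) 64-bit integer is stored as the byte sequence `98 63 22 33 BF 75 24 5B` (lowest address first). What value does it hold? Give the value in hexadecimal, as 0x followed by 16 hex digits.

0x5B2475BF33226398

In little-endian order the low byte comes first in memory.
Reassemble most-significant byte first: 5B 24 75 BF 33 22 63 98 → 0x5B2475BF33226398.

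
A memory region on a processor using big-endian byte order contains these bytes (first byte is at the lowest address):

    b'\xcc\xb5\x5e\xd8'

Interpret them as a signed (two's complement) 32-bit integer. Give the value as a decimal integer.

Big-endian: lowest address holds the most-significant byte.
The bytes are already most-significant first: 0xCCB55ED8.
Top bit is set, so as a signed 32-bit value this is 0xCCB55ED8 − 2^32 = -860528936.

-860528936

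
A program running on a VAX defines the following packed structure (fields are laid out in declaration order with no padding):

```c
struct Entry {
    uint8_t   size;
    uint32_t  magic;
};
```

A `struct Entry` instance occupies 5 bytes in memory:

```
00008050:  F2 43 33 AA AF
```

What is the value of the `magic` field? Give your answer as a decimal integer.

`magic` follows `size` (1 byte), so it starts at byte offset 1 and occupies 4 bytes.
Bytes at offsets 1..4: 43 33 AA AF.
Little-endian stores the least-significant byte at the lowest address.
Reassemble most-significant byte first: AF AA 33 43 → 0xAFAA3343.
0xAFAA3343 = 2947167043.

2947167043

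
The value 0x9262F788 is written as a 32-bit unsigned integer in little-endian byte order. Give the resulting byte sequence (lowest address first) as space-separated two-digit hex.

Split into bytes (most-significant first): 92 62 F7 88.
In little-endian order the low byte comes first in memory.
So at ascending addresses the bytes are 88 F7 62 92.

88 F7 62 92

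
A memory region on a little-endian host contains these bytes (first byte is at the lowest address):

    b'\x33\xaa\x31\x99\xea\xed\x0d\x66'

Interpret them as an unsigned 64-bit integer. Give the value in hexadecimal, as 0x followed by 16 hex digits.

0x660DEDEA9931AA33

In little-endian order the low byte comes first in memory.
Reassemble most-significant byte first: 66 0D ED EA 99 31 AA 33 → 0x660DEDEA9931AA33.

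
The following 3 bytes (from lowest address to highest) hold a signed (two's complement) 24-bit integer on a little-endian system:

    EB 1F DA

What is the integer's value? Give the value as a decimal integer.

In little-endian order the low byte comes first in memory.
Reassemble most-significant byte first: DA 1F EB → 0xDA1FEB.
Top bit is set, so as a signed 24-bit value this is 0xDA1FEB − 2^24 = -2482197.

-2482197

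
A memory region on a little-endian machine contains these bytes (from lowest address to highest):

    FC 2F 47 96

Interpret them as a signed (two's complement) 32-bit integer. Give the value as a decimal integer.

Little-endian: lowest address holds the least-significant byte.
Reassemble most-significant byte first: 96 47 2F FC → 0x96472FFC.
Top bit is set, so as a signed 32-bit value this is 0x96472FFC − 2^32 = -1773719556.

-1773719556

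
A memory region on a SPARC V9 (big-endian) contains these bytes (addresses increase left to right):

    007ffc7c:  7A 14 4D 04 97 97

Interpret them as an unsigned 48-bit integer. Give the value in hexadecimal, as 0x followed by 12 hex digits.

0x7A144D049797

Big-endian stores the most-significant byte at the lowest address.
The bytes are already most-significant first: 0x7A144D049797.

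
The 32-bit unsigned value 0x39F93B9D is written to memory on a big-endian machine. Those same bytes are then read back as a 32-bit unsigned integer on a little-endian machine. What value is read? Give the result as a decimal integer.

Stored big-endian, the bytes at ascending addresses are 39 F9 3B 9D.
Read back as little-endian, the first byte is least significant, giving 0x9D3BF939.
0x9D3BF939 = 2637953337.

2637953337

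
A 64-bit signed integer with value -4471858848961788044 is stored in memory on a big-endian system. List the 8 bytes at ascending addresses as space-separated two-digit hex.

Two's complement of -4471858848961788044 in 64 bits: 4471858848961788044 = 0x3E0F3BEE220DF88C; invert → 0xC1F0C411DDF20773; add 1 → 0xC1F0C411DDF20774.
Split into bytes (most-significant first): C1 F0 C4 11 DD F2 07 74.
Big-endian stores the most-significant byte at the lowest address.
So the memory order matches the most-significant-first order: C1 F0 C4 11 DD F2 07 74.

C1 F0 C4 11 DD F2 07 74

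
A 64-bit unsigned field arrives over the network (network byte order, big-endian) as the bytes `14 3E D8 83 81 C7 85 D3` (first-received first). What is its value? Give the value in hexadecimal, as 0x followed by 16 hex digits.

Big-endian: lowest address holds the most-significant byte.
The bytes are already most-significant first: 0x143ED88381C785D3.

0x143ED88381C785D3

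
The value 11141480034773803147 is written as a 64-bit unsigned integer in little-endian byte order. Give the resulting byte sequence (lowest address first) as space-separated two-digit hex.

8B A0 CC C0 0F 7D 9E 9A

11141480034773803147 in hexadecimal, padded to 64 bits, is 0x9A9E7D0FC0CCA08B.
Split into bytes (most-significant first): 9A 9E 7D 0F C0 CC A0 8B.
Little-endian stores the least-significant byte at the lowest address.
So at ascending addresses the bytes are 8B A0 CC C0 0F 7D 9E 9A.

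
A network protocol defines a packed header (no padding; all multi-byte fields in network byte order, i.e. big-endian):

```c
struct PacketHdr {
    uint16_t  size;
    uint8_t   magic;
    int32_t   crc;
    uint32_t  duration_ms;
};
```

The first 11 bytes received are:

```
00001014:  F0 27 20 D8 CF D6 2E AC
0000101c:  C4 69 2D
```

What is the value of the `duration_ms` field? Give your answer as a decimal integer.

`duration_ms` follows `size` (2 B), `magic` (1 B), `crc` (4 B), so it starts at offset 2 + 1 + 4 = 7 and occupies 4 bytes.
Bytes at offsets 7..10: AC C4 69 2D.
Big-endian stores the most-significant byte at the lowest address.
The bytes are already most-significant first: 0xACC4692D.
0xACC4692D = 2898553133.

2898553133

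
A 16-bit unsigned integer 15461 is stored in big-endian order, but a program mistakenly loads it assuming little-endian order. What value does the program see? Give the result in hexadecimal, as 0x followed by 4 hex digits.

15461 in 16-bit hexadecimal is 0x3C65.
Stored big-endian, the bytes at ascending addresses are 3C 65.
Read back as little-endian, the first byte is least significant, giving 0x653C.

0x653C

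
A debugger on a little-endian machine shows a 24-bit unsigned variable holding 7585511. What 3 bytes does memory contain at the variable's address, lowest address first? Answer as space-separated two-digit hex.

7585511 in hexadecimal, padded to 24 bits, is 0x73BEE7.
Split into bytes (most-significant first): 73 BE E7.
In little-endian order the low byte comes first in memory.
So at ascending addresses the bytes are E7 BE 73.

E7 BE 73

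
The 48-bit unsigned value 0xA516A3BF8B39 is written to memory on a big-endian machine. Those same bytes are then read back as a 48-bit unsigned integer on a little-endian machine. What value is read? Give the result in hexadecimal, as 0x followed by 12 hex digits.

0x398BBFA316A5

Stored big-endian, the bytes at ascending addresses are A5 16 A3 BF 8B 39.
Read back as little-endian, the first byte is least significant, giving 0x398BBFA316A5.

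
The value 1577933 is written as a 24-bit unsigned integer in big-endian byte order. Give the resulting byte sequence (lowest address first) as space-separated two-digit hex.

1577933 in hexadecimal, padded to 24 bits, is 0x1813CD.
Split into bytes (most-significant first): 18 13 CD.
Big-endian: lowest address holds the most-significant byte.
So the memory order matches the most-significant-first order: 18 13 CD.

18 13 CD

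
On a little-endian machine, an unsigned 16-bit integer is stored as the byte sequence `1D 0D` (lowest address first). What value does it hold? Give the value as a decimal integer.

In little-endian order the low byte comes first in memory.
Reassemble most-significant byte first: 0D 1D → 0x0D1D.
0x0D1D = 3357.

3357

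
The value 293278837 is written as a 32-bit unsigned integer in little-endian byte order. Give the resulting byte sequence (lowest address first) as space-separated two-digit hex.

75 14 7B 11

293278837 in hexadecimal, padded to 32 bits, is 0x117B1475.
Split into bytes (most-significant first): 11 7B 14 75.
Little-endian stores the least-significant byte at the lowest address.
So at ascending addresses the bytes are 75 14 7B 11.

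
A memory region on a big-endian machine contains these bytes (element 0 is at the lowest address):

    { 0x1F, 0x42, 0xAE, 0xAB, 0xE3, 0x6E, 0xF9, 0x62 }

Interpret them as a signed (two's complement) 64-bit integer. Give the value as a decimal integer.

2252554816917010786

Big-endian stores the most-significant byte at the lowest address.
The bytes are already most-significant first: 0x1F42AEABE36EF962.
0x1F42AEABE36EF962 = 2252554816917010786.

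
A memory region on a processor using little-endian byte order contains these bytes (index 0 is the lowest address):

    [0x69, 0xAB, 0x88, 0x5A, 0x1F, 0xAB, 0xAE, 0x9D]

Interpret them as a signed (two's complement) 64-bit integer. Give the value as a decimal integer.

Little-endian stores the least-significant byte at the lowest address.
Reassemble most-significant byte first: 9D AE AB 1F 5A 88 AB 69 → 0x9DAEAB1F5A88AB69.
Top bit is set, so as a signed 64-bit value this is 0x9DAEAB1F5A88AB69 − 2^64 = -7084537012655969431.

-7084537012655969431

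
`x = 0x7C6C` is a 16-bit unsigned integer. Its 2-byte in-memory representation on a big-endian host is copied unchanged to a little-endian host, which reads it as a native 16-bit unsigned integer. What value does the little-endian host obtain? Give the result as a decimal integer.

27772

Stored big-endian, the bytes at ascending addresses are 7C 6C.
Read back as little-endian, the first byte is least significant, giving 0x6C7C.
0x6C7C = 27772.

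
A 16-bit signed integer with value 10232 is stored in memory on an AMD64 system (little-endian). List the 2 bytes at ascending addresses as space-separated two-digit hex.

10232 in hexadecimal, padded to 16 bits, is 0x27F8.
Split into bytes (most-significant first): 27 F8.
Little-endian stores the least-significant byte at the lowest address.
So at ascending addresses the bytes are F8 27.

F8 27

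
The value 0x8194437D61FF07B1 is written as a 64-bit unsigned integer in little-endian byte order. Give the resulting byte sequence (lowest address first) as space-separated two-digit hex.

B1 07 FF 61 7D 43 94 81

Split into bytes (most-significant first): 81 94 43 7D 61 FF 07 B1.
Little-endian stores the least-significant byte at the lowest address.
So at ascending addresses the bytes are B1 07 FF 61 7D 43 94 81.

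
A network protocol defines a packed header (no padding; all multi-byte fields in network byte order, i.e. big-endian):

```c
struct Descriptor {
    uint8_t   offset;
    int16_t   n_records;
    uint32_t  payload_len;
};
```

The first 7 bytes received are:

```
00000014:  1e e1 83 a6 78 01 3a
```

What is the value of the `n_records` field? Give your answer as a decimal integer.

-7805

`n_records` follows `offset` (1 byte), so it starts at byte offset 1 and occupies 2 bytes.
Bytes at offsets 1..2: E1 83.
Big-endian stores the most-significant byte at the lowest address.
The bytes are already most-significant first: 0xE183.
Top bit is set, so as a signed 16-bit value this is 0xE183 − 2^16 = -7805.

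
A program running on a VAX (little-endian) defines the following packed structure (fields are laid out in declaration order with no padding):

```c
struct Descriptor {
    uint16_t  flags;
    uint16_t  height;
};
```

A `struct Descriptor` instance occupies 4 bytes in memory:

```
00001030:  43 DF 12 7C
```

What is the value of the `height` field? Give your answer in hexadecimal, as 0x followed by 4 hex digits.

0x7C12

`height` follows `flags` (2 bytes), so it starts at byte offset 2 and occupies 2 bytes.
Bytes at offsets 2..3: 12 7C.
Little-endian stores the least-significant byte at the lowest address.
Reassemble most-significant byte first: 7C 12 → 0x7C12.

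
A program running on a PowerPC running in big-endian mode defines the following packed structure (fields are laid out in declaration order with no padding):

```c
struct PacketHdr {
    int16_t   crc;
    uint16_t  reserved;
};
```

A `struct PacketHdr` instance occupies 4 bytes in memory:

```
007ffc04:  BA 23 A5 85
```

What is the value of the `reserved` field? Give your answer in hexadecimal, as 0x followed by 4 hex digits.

`reserved` follows `crc` (2 bytes), so it starts at byte offset 2 and occupies 2 bytes.
Bytes at offsets 2..3: A5 85.
In big-endian order the high byte comes first in memory.
The bytes are already most-significant first: 0xA585.

0xA585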